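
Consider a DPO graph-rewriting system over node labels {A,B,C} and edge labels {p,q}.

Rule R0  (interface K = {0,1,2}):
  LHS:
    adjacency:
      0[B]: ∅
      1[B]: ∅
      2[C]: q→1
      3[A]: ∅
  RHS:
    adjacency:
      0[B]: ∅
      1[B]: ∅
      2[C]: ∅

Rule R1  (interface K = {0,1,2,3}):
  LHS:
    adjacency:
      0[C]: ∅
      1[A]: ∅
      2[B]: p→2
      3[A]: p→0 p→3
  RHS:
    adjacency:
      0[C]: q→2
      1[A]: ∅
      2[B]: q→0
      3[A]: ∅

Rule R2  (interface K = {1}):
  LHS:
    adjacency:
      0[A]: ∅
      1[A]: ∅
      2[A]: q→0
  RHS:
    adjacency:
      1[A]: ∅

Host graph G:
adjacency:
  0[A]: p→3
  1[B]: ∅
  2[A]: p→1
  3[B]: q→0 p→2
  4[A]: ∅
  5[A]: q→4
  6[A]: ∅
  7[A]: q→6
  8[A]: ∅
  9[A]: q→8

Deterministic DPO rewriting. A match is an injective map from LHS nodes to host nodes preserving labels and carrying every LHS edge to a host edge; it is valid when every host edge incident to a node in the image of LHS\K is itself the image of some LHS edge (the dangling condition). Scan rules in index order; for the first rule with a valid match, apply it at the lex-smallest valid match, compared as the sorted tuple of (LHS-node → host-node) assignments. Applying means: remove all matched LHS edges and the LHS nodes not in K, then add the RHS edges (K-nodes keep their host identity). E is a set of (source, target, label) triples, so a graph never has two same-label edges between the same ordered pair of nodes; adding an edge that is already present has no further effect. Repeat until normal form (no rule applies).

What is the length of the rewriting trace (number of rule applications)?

[0] host  ⇒  10 nodes, 7 edges  {0-p->3 2-p->1 3-q->0 3-p->2 5-q->4 7-q->6 9-q->8}
[1] R2 @ {0↦4, 1↦0, 2↦5}  ⇒  8 nodes, 6 edges  {0-p->3 2-p->1 3-q->0 3-p->2 7-q->6 9-q->8}
[2] R2 @ {0↦6, 1↦0, 2↦7}  ⇒  6 nodes, 5 edges  {0-p->3 2-p->1 3-q->0 3-p->2 9-q->8}
[3] R2 @ {0↦8, 1↦0, 2↦9}  ⇒  4 nodes, 4 edges  {0-p->3 2-p->1 3-q->0 3-p->2}
normal form: no rule applies after step 3

Answer: 3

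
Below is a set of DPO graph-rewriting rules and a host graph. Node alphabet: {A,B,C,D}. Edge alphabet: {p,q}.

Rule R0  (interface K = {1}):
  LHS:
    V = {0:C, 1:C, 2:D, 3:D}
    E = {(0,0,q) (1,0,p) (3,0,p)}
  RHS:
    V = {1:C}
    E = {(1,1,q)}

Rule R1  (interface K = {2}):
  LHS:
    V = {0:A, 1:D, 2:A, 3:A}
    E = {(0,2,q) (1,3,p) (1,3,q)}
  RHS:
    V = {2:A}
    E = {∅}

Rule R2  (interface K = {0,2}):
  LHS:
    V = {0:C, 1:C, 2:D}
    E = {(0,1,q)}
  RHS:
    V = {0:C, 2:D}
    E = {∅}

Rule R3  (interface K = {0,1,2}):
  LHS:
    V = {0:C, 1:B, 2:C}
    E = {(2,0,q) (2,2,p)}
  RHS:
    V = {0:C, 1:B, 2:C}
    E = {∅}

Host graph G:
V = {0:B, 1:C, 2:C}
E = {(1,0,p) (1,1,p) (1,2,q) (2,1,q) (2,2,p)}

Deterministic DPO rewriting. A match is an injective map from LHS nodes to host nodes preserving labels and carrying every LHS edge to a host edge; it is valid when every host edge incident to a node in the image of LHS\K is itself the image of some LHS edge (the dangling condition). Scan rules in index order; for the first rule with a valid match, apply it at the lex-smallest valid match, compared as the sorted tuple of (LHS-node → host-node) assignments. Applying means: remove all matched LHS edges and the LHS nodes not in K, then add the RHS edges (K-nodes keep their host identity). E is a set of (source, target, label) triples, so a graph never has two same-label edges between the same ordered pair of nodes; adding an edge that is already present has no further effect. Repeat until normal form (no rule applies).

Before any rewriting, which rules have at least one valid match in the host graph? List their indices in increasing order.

Answer: [R3]

Derivation:
R0: no valid match — LHS pattern not found
R1: no valid match — LHS pattern not found
R2: no valid match — LHS pattern not found
R3: 2 valid matches — {0↦1, 1↦0, 2↦2}, {0↦2, 1↦0, 2↦1}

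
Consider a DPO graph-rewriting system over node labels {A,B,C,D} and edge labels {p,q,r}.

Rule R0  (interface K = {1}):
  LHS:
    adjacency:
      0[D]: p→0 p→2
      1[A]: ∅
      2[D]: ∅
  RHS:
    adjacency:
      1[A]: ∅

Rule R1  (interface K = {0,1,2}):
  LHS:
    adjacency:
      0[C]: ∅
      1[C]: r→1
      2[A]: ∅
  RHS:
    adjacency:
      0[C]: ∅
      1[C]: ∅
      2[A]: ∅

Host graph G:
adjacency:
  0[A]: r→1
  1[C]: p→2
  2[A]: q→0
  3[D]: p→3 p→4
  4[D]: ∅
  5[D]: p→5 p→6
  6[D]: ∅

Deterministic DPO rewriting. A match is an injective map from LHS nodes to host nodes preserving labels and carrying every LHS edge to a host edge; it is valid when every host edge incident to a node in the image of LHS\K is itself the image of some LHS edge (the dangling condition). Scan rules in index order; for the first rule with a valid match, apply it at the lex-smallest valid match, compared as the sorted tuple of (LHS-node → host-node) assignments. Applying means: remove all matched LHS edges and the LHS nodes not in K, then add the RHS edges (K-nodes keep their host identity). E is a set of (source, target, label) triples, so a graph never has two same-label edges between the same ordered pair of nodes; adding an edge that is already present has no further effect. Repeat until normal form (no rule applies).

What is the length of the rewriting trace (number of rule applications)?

Answer: 2

Derivation:
initial: |V|=7 |E|=7  E = 0-r->1 1-p->2 2-q->0 3-p->3 3-p->4 5-p->5 5-p->6
step 1: apply R0 at {0↦3, 1↦0, 2↦4}  → |V|=5 |E|=5  E = 0-r->1 1-p->2 2-q->0 5-p->5 5-p->6
step 2: apply R0 at {0↦5, 1↦0, 2↦6}  → |V|=3 |E|=3  E = 0-r->1 1-p->2 2-q->0
normal form: no rule applies after step 2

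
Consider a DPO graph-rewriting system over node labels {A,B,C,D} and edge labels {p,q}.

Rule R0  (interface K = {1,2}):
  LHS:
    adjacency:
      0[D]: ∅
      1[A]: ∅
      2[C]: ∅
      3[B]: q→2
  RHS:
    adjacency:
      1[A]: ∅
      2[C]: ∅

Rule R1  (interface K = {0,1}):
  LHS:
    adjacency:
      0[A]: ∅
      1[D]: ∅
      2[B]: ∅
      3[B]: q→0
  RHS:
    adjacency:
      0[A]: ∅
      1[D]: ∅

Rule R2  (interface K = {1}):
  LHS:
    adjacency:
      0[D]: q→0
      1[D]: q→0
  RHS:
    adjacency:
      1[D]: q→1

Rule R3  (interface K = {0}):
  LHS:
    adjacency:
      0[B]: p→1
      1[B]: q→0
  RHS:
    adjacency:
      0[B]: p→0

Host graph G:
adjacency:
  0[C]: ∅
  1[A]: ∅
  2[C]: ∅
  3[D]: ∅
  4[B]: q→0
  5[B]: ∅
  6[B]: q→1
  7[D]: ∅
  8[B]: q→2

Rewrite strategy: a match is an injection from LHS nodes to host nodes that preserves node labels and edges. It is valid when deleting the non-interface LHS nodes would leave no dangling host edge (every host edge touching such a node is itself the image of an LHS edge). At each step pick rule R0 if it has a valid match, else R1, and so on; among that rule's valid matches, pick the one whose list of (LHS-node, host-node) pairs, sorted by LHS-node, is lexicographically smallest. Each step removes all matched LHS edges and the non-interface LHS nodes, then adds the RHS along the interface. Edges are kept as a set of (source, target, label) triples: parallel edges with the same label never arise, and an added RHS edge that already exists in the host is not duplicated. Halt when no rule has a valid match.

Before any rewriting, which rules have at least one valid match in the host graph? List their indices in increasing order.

R0: 4 valid matches — {0↦3, 1↦1, 2↦0, 3↦4}, {0↦3, 1↦1, 2↦2, 3↦8}, {0↦7, 1↦1, 2↦0, 3↦4} (+1 more)
R1: 2 valid matches — {0↦1, 1↦3, 2↦5, 3↦6}, {0↦1, 1↦7, 2↦5, 3↦6}
R2: no valid match — LHS pattern not found
R3: no valid match — LHS pattern not found

Answer: [R0,R1]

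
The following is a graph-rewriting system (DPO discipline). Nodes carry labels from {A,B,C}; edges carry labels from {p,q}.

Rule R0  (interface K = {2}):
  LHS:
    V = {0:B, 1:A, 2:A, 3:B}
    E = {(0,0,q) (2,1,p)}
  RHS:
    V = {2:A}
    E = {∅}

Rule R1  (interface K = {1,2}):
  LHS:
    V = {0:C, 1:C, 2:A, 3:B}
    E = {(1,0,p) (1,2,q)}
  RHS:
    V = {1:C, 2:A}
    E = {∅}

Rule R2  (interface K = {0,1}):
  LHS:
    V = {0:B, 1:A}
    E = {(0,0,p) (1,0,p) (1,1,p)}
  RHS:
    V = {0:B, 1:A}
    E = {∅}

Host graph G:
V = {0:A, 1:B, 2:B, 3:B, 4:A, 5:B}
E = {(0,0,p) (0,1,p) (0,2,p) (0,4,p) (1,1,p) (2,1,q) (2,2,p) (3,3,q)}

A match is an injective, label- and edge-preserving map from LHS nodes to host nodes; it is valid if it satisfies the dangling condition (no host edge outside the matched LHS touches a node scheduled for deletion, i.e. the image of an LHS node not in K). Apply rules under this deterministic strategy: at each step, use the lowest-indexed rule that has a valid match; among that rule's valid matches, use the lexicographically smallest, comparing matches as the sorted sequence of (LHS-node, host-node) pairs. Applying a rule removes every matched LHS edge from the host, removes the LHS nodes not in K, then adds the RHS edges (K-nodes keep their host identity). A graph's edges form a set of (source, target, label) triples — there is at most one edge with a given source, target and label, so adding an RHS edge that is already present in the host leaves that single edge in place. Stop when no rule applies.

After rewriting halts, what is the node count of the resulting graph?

[0] host  ⇒  6 nodes, 8 edges  {0-p->0 0-p->1 0-p->2 0-p->4 1-p->1 2-q->1 2-p->2 3-q->3}
[1] R0 @ {0↦3, 1↦4, 2↦0, 3↦5}  ⇒  3 nodes, 6 edges  {0-p->0 0-p->1 0-p->2 1-p->1 2-q->1 2-p->2}
[2] R2 @ {0↦1, 1↦0}  ⇒  3 nodes, 3 edges  {0-p->2 2-q->1 2-p->2}
halt: no rule applies after step 2
NF nodes: {0:A, 1:B, 2:B}

Answer: 3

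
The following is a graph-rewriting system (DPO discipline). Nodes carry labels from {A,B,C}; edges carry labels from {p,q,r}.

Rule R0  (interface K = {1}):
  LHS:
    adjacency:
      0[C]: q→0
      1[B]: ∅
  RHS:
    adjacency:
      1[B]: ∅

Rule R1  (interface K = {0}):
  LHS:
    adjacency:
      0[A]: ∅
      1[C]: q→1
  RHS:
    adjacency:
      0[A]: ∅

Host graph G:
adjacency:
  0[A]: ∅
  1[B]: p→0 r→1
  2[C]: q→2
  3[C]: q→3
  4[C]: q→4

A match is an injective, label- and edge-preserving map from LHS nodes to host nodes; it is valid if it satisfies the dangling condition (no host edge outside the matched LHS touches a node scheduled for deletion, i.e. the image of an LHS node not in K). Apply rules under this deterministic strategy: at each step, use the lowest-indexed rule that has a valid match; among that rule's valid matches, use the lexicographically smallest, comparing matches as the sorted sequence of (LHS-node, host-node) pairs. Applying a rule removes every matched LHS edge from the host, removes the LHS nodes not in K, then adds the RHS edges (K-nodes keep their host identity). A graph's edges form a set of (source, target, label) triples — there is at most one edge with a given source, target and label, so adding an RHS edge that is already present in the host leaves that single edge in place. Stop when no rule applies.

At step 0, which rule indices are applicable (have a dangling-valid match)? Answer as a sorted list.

Answer: [R0,R1]

Steps:
R0: 3 valid matches — {0↦2, 1↦1}, {0↦3, 1↦1}, {0↦4, 1↦1}
R1: 3 valid matches — {0↦0, 1↦2}, {0↦0, 1↦3}, {0↦0, 1↦4}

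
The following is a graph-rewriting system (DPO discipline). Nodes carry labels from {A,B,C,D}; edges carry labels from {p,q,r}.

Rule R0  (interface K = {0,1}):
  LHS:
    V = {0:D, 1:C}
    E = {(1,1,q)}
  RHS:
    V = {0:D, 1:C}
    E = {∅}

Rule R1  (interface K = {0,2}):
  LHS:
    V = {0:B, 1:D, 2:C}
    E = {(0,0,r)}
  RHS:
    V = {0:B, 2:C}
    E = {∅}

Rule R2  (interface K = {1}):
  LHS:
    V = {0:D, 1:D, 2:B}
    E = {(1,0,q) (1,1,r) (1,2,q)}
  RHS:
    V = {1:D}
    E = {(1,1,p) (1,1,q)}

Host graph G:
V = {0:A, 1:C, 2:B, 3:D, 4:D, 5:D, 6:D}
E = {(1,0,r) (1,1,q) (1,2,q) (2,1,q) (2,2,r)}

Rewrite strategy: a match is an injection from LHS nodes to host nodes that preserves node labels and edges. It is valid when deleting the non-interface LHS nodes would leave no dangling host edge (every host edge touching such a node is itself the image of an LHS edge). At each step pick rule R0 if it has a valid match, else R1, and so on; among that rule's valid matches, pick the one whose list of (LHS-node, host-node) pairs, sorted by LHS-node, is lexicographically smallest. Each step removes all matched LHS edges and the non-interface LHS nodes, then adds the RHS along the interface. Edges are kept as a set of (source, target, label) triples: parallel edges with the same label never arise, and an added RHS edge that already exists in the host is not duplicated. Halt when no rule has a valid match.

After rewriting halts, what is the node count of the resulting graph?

[0] host  ⇒  7 nodes, 5 edges  {1-r->0 1-q->1 1-q->2 2-q->1 2-r->2}
[1] R0 @ {0↦3, 1↦1}  ⇒  7 nodes, 4 edges  {1-r->0 1-q->2 2-q->1 2-r->2}
[2] R1 @ {0↦2, 1↦3, 2↦1}  ⇒  6 nodes, 3 edges  {1-r->0 1-q->2 2-q->1}
halt: no rule applies after step 2
NF nodes: {0:A, 1:C, 2:B, 4:D, 5:D, 6:D}

Answer: 6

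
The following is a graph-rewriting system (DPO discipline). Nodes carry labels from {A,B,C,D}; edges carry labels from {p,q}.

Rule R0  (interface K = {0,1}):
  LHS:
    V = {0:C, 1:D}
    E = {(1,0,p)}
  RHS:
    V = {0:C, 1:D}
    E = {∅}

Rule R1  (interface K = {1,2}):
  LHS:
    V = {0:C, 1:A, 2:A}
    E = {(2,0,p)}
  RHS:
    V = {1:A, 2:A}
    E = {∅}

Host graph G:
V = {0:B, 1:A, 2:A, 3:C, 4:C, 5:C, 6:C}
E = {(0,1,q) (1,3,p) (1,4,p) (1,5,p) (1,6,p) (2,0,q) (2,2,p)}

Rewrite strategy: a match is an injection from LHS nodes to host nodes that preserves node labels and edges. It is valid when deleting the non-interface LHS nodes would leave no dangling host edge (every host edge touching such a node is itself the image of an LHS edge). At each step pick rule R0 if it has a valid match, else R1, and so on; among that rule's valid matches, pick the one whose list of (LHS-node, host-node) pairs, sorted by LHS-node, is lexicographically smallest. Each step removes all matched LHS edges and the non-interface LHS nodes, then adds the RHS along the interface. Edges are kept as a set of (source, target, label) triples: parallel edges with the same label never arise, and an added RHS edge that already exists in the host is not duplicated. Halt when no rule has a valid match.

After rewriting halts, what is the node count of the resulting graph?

[0] host  ⇒  7 nodes, 7 edges  {0-q->1 1-p->3 1-p->4 1-p->5 1-p->6 2-q->0 2-p->2}
[1] R1 @ {0↦3, 1↦2, 2↦1}  ⇒  6 nodes, 6 edges  {0-q->1 1-p->4 1-p->5 1-p->6 2-q->0 2-p->2}
[2] R1 @ {0↦4, 1↦2, 2↦1}  ⇒  5 nodes, 5 edges  {0-q->1 1-p->5 1-p->6 2-q->0 2-p->2}
[3] R1 @ {0↦5, 1↦2, 2↦1}  ⇒  4 nodes, 4 edges  {0-q->1 1-p->6 2-q->0 2-p->2}
[4] R1 @ {0↦6, 1↦2, 2↦1}  ⇒  3 nodes, 3 edges  {0-q->1 2-q->0 2-p->2}
halt: no rule applies after step 4
NF nodes: {0:B, 1:A, 2:A}

Answer: 3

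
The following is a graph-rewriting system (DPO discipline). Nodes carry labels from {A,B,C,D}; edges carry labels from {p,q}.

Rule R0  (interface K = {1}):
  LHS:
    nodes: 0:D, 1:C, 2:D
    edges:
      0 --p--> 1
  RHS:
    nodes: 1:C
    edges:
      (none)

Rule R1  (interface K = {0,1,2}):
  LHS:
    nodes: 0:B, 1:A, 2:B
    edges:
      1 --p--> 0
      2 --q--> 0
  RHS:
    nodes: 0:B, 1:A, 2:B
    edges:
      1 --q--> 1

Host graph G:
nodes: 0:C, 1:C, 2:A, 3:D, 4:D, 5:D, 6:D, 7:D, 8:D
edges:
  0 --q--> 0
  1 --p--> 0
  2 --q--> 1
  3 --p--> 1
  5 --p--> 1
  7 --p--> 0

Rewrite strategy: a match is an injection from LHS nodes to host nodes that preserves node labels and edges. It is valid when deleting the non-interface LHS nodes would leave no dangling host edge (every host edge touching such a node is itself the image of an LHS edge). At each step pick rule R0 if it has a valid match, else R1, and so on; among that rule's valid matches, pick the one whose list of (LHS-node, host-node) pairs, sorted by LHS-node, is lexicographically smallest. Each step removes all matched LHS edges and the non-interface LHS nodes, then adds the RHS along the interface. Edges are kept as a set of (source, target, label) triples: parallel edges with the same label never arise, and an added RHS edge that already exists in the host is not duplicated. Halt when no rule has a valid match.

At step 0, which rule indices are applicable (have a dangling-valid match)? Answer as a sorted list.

R0: 9 valid matches — {0↦3, 1↦1, 2↦4}, {0↦3, 1↦1, 2↦6}, {0↦3, 1↦1, 2↦8} (+6 more)
R1: no valid match — LHS pattern not found

Answer: [R0]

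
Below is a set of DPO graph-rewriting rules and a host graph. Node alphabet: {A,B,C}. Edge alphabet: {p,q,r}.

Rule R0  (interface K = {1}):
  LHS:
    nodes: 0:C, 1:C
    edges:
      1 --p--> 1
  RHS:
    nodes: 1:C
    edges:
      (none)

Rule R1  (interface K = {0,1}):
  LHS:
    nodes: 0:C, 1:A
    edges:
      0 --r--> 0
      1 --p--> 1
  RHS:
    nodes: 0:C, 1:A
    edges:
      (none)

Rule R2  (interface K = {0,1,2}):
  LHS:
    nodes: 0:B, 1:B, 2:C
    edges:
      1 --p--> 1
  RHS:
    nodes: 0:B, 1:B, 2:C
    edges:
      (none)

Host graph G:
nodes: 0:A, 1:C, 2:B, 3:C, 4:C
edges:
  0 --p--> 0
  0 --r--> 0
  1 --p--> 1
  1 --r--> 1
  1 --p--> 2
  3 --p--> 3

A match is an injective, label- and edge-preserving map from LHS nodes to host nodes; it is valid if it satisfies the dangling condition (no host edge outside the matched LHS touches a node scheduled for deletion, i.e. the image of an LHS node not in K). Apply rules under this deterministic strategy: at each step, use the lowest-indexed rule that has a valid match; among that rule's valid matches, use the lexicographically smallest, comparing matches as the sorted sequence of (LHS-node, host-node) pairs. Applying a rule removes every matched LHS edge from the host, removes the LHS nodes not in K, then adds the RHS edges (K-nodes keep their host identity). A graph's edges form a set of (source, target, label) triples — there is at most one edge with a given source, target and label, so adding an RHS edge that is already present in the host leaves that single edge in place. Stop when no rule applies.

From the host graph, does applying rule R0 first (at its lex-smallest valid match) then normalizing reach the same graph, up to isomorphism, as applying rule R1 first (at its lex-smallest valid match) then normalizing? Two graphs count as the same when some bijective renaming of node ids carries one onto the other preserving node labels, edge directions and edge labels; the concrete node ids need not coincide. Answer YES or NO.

Answer: YES

Derivation:
branch R0-first: apply at {0↦4, 1↦1} → |E|=5, then 1 more step(s) → NF |V|=4 |E|=3 V={0:A, 1:C, 2:B, 3:C} E=0-r->0 1-p->2 3-p->3
branch R1-first: apply at {0↦1, 1↦0} → |E|=4, then 1 more step(s) → NF |V|=4 |E|=3 V={0:A, 1:C, 2:B, 3:C} E=0-r->0 1-p->2 3-p->3
graphs isomorphic (equal up to label-preserving node renaming)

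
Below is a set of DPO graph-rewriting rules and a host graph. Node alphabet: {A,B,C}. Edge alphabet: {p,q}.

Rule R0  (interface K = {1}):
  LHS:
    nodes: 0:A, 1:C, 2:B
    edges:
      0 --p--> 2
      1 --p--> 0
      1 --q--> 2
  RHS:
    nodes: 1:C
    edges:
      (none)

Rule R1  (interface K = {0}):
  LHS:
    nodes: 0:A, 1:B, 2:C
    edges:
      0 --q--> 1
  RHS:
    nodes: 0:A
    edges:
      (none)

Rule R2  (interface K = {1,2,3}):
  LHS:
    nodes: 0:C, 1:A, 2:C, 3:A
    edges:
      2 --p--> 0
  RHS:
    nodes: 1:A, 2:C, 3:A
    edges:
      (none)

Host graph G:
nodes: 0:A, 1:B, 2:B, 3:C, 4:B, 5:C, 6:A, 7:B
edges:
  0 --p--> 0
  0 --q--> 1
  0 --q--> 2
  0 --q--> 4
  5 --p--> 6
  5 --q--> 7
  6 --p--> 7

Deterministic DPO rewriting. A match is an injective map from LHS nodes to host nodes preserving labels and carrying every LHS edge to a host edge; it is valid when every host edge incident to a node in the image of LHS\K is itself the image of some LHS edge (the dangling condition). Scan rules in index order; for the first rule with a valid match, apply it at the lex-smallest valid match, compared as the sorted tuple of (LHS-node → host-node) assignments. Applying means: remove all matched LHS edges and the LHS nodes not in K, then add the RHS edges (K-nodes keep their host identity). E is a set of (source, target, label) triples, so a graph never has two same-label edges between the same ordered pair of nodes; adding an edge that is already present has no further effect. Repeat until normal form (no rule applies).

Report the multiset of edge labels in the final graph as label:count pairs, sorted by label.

start.  V:8 E:7  edges: 0-p->0 0-q->1 0-q->2 0-q->4 5-p->6 5-q->7 6-p->7
1. fire R0 via {0↦6, 1↦5, 2↦7}  →  V:6 E:4  edges: 0-p->0 0-q->1 0-q->2 0-q->4
2. fire R1 via {0↦0, 1↦1, 2↦3}  →  V:4 E:3  edges: 0-p->0 0-q->2 0-q->4
3. fire R1 via {0↦0, 1↦2, 2↦5}  →  V:2 E:2  edges: 0-p->0 0-q->4
final graph: no rule applies after step 3
NF edges: [(0, 0, 'p'), (0, 4, 'q')]

Answer: p:1 q:1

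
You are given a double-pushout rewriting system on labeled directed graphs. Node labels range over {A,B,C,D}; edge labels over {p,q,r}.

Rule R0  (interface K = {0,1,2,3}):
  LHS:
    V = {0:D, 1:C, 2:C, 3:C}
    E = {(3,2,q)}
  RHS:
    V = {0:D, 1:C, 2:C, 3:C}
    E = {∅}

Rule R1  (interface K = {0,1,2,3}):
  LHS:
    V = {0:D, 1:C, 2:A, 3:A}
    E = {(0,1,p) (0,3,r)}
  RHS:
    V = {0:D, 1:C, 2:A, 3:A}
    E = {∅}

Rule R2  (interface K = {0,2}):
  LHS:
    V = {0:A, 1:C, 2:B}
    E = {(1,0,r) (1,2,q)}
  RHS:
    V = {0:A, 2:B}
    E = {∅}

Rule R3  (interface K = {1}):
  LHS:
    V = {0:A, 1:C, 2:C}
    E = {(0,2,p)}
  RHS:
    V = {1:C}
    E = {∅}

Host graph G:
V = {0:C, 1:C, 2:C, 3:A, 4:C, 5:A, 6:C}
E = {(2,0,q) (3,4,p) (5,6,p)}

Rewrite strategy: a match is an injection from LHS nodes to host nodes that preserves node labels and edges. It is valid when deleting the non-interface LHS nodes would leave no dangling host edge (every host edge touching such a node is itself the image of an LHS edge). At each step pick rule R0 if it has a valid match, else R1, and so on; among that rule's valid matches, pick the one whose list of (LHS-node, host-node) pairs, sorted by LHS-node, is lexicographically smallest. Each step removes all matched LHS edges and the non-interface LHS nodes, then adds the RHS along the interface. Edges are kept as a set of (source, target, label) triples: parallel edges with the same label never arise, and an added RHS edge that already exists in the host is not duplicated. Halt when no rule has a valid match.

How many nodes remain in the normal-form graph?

start.  V:7 E:3  edges: 2-q->0 3-p->4 5-p->6
1. fire R3 via {0↦3, 1↦0, 2↦4}  →  V:5 E:2  edges: 2-q->0 5-p->6
2. fire R3 via {0↦5, 1↦0, 2↦6}  →  V:3 E:1  edges: 2-q->0
final graph: no rule applies after step 2
NF nodes: {0:C, 1:C, 2:C}

Answer: 3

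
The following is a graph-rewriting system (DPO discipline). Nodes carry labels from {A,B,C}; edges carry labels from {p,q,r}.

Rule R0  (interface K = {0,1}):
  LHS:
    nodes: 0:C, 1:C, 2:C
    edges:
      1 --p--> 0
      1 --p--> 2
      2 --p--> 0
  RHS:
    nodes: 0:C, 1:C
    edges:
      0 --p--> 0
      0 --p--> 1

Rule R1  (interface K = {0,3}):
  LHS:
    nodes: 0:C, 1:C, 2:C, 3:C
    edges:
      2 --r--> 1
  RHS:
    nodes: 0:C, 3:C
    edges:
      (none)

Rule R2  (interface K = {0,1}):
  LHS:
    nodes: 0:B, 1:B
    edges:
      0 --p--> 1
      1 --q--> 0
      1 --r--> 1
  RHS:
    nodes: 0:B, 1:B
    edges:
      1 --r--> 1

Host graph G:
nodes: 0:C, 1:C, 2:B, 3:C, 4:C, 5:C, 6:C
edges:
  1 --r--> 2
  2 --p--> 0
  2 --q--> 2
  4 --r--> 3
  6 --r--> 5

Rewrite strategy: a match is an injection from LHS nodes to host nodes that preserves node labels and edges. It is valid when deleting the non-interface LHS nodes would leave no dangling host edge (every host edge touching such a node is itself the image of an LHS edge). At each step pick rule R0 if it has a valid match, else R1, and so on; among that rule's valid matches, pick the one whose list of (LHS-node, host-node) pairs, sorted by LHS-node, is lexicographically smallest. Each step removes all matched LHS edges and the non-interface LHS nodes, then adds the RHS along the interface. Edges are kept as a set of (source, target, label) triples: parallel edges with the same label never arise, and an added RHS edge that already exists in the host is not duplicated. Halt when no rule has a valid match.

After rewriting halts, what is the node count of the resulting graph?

[0] host  ⇒  7 nodes, 5 edges  {1-r->2 2-p->0 2-q->2 4-r->3 6-r->5}
[1] R1 @ {0↦0, 1↦3, 2↦4, 3↦1}  ⇒  5 nodes, 4 edges  {1-r->2 2-p->0 2-q->2 6-r->5}
[2] R1 @ {0↦0, 1↦5, 2↦6, 3↦1}  ⇒  3 nodes, 3 edges  {1-r->2 2-p->0 2-q->2}
halt: no rule applies after step 2
NF nodes: {0:C, 1:C, 2:B}

Answer: 3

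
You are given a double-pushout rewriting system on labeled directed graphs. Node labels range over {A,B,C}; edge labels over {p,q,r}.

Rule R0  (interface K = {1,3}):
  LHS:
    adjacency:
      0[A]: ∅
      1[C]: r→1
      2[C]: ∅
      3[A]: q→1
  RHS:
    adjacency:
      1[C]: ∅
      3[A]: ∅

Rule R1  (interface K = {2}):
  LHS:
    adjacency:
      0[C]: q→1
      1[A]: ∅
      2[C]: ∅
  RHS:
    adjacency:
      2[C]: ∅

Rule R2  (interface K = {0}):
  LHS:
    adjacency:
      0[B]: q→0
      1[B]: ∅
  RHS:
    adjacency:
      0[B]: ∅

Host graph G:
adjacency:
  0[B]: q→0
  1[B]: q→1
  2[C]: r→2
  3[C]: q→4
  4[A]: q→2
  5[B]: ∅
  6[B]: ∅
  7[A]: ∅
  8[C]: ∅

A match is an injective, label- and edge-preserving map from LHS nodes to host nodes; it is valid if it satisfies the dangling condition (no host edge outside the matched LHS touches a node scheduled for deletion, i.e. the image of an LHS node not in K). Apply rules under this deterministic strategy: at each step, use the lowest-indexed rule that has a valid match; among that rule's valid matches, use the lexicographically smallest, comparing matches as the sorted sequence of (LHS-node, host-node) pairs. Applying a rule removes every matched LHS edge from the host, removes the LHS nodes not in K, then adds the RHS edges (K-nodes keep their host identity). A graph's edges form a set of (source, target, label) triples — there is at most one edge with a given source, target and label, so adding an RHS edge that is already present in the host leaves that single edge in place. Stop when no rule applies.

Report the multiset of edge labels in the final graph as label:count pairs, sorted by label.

Answer: (no edges)

Steps:
initial: |V|=9 |E|=5  E = 0-q->0 1-q->1 2-r->2 3-q->4 4-q->2
step 1: apply R0 at {0↦7, 1↦2, 2↦8, 3↦4}  → |V|=7 |E|=3  E = 0-q->0 1-q->1 3-q->4
step 2: apply R1 at {0↦3, 1↦4, 2↦2}  → |V|=5 |E|=2  E = 0-q->0 1-q->1
step 3: apply R2 at {0↦0, 1↦5}  → |V|=4 |E|=1  E = 1-q->1
step 4: apply R2 at {0↦1, 1↦0}  → |V|=3 |E|=0  E = ∅
normal form: no rule applies after step 4
NF edges: []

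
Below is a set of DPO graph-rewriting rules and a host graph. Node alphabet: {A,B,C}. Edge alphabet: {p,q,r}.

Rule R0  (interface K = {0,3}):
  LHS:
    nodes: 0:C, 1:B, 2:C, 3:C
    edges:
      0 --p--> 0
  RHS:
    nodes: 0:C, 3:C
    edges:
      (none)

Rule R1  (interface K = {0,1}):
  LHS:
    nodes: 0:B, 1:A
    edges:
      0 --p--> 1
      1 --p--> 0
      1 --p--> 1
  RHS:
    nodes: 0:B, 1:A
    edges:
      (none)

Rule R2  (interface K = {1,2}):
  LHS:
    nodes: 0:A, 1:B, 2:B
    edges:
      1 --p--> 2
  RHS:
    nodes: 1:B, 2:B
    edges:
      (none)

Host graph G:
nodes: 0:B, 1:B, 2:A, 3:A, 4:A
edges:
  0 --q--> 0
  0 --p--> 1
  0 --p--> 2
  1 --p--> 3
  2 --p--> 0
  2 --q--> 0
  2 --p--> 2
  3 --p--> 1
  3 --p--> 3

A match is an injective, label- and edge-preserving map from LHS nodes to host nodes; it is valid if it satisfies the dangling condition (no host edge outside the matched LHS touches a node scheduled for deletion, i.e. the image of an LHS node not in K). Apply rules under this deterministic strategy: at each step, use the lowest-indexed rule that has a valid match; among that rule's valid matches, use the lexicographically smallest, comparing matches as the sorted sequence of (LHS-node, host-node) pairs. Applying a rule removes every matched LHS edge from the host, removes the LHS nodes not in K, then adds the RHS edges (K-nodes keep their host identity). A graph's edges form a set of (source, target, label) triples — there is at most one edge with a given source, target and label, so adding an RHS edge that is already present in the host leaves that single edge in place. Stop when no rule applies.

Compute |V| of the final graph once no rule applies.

Answer: 4

Derivation:
initial: |V|=5 |E|=9  E = 0-q->0 0-p->1 0-p->2 1-p->3 2-p->0 2-q->0 2-p->2 3-p->1 3-p->3
step 1: apply R1 at {0↦0, 1↦2}  → |V|=5 |E|=6  E = 0-q->0 0-p->1 1-p->3 2-q->0 3-p->1 3-p->3
step 2: apply R1 at {0↦1, 1↦3}  → |V|=5 |E|=3  E = 0-q->0 0-p->1 2-q->0
step 3: apply R2 at {0↦3, 1↦0, 2↦1}  → |V|=4 |E|=2  E = 0-q->0 2-q->0
normal form: no rule applies after step 3
NF nodes: {0:B, 1:B, 2:A, 4:A}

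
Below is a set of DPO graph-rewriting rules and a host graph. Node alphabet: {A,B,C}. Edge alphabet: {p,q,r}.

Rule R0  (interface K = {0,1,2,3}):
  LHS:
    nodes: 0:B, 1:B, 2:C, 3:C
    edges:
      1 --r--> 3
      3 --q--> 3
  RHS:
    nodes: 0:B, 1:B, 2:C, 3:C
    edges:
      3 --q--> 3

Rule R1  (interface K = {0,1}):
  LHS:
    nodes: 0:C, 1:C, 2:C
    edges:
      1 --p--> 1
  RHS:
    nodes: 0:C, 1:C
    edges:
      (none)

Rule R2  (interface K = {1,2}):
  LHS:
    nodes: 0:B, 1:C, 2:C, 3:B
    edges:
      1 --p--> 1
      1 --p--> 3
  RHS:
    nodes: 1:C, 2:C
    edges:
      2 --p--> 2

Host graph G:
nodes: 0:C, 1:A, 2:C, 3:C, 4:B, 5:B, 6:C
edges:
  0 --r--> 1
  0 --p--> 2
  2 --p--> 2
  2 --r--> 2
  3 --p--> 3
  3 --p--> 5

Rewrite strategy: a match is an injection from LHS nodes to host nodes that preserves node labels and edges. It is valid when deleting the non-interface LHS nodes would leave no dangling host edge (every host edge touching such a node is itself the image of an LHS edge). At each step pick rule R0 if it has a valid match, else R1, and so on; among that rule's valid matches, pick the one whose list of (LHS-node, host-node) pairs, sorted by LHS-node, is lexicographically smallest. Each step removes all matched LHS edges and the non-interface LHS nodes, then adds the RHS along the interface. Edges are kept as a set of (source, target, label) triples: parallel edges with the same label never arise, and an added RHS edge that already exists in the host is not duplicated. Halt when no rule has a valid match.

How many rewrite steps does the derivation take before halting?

Answer: 3

Steps:
[0] host  ⇒  7 nodes, 6 edges  {0-r->1 0-p->2 2-p->2 2-r->2 3-p->3 3-p->5}
[1] R1 @ {0↦0, 1↦2, 2↦6}  ⇒  6 nodes, 5 edges  {0-r->1 0-p->2 2-r->2 3-p->3 3-p->5}
[2] R2 @ {0↦4, 1↦3, 2↦0, 3↦5}  ⇒  4 nodes, 4 edges  {0-p->0 0-r->1 0-p->2 2-r->2}
[3] R1 @ {0↦2, 1↦0, 2↦3}  ⇒  3 nodes, 3 edges  {0-r->1 0-p->2 2-r->2}
halt: no rule applies after step 3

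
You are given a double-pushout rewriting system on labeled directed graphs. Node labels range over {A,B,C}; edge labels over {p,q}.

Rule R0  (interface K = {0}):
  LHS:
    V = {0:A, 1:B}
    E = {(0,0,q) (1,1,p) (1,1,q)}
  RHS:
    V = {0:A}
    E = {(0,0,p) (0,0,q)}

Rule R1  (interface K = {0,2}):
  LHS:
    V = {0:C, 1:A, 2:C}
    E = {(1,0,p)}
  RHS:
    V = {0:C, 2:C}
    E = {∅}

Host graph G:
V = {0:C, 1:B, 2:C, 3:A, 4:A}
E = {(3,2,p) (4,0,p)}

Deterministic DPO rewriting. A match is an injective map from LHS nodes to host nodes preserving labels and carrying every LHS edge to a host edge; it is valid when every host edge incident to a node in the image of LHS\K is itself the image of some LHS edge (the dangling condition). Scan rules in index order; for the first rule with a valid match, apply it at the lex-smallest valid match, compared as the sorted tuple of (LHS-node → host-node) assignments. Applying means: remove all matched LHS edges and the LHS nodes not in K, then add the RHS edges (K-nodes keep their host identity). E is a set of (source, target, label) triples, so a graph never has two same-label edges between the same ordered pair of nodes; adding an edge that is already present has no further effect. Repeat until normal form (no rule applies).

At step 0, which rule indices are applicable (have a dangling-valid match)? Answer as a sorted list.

Answer: [R1]

Derivation:
R0: no valid match — LHS pattern not found
R1: 2 valid matches — {0↦0, 1↦4, 2↦2}, {0↦2, 1↦3, 2↦0}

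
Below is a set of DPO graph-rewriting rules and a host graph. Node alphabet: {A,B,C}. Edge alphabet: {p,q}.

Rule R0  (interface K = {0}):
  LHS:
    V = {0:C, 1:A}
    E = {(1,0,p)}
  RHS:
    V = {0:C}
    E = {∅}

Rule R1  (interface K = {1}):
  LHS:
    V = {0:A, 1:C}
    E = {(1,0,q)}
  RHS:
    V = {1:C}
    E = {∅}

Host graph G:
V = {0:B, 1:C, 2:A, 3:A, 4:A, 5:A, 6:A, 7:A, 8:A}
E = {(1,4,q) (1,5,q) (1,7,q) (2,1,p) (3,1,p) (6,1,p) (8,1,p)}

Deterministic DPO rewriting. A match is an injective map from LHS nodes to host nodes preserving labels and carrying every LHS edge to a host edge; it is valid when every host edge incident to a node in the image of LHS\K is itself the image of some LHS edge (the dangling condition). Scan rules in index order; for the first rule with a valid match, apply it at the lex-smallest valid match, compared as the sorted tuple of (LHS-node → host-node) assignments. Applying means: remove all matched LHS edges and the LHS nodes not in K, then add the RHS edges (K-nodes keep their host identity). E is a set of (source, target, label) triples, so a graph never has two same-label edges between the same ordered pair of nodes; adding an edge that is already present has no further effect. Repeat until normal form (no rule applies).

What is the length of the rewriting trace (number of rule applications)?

Answer: 7

Steps:
start.  V:9 E:7  edges: 1-q->4 1-q->5 1-q->7 2-p->1 3-p->1 6-p->1 8-p->1
1. fire R0 via {0↦1, 1↦2}  →  V:8 E:6  edges: 1-q->4 1-q->5 1-q->7 3-p->1 6-p->1 8-p->1
2. fire R0 via {0↦1, 1↦3}  →  V:7 E:5  edges: 1-q->4 1-q->5 1-q->7 6-p->1 8-p->1
3. fire R0 via {0↦1, 1↦6}  →  V:6 E:4  edges: 1-q->4 1-q->5 1-q->7 8-p->1
4. fire R0 via {0↦1, 1↦8}  →  V:5 E:3  edges: 1-q->4 1-q->5 1-q->7
5. fire R1 via {0↦4, 1↦1}  →  V:4 E:2  edges: 1-q->5 1-q->7
6. fire R1 via {0↦5, 1↦1}  →  V:3 E:1  edges: 1-q->7
7. fire R1 via {0↦7, 1↦1}  →  V:2 E:0  edges: ∅
normal form: no rule applies after step 7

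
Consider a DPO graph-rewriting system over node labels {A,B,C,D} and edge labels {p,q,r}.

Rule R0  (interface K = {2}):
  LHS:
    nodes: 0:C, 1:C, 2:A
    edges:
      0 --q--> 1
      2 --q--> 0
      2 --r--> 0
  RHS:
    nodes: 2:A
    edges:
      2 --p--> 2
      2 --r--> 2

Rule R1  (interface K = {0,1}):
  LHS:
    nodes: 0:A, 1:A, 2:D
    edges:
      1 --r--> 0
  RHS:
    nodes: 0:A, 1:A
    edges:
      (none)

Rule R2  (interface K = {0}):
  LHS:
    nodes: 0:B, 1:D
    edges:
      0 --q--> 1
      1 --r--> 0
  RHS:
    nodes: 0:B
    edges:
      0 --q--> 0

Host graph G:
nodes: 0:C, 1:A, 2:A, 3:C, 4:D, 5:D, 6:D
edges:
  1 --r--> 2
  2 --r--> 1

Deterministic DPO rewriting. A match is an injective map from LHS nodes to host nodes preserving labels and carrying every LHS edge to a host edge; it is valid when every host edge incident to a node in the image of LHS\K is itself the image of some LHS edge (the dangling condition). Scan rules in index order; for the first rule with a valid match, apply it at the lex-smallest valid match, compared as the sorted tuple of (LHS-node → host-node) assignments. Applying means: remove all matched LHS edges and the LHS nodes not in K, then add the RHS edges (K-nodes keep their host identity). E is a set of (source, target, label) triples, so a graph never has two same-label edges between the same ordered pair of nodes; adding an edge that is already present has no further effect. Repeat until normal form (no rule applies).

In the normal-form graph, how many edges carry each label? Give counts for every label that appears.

start.  V:7 E:2  edges: 1-r->2 2-r->1
1. fire R1 via {0↦1, 1↦2, 2↦4}  →  V:6 E:1  edges: 1-r->2
2. fire R1 via {0↦2, 1↦1, 2↦5}  →  V:5 E:0  edges: ∅
final graph: no rule applies after step 2
NF edges: []

Answer: (no edges)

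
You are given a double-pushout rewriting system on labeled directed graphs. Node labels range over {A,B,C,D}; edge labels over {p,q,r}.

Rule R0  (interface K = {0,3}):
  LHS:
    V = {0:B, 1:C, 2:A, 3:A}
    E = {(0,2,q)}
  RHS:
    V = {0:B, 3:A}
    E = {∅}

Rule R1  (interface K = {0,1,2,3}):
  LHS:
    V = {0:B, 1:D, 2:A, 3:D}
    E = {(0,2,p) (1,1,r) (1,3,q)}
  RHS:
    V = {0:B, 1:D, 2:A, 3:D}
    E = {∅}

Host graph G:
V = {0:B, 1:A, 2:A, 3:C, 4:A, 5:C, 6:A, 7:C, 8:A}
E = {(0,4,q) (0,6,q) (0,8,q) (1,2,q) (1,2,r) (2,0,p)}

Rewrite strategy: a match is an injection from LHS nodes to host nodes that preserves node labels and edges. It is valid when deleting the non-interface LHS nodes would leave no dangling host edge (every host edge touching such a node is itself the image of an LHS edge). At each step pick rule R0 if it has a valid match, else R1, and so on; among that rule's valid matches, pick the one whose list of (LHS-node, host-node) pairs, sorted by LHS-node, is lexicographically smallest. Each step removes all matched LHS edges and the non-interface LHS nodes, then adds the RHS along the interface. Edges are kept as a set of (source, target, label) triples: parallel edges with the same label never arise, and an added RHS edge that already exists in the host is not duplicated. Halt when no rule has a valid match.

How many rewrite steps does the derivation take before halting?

initial: |V|=9 |E|=6  E = 0-q->4 0-q->6 0-q->8 1-q->2 1-r->2 2-p->0
step 1: apply R0 at {0↦0, 1↦3, 2↦4, 3↦1}  → |V|=7 |E|=5  E = 0-q->6 0-q->8 1-q->2 1-r->2 2-p->0
step 2: apply R0 at {0↦0, 1↦5, 2↦6, 3↦1}  → |V|=5 |E|=4  E = 0-q->8 1-q->2 1-r->2 2-p->0
step 3: apply R0 at {0↦0, 1↦7, 2↦8, 3↦1}  → |V|=3 |E|=3  E = 1-q->2 1-r->2 2-p->0
normal form: no rule applies after step 3

Answer: 3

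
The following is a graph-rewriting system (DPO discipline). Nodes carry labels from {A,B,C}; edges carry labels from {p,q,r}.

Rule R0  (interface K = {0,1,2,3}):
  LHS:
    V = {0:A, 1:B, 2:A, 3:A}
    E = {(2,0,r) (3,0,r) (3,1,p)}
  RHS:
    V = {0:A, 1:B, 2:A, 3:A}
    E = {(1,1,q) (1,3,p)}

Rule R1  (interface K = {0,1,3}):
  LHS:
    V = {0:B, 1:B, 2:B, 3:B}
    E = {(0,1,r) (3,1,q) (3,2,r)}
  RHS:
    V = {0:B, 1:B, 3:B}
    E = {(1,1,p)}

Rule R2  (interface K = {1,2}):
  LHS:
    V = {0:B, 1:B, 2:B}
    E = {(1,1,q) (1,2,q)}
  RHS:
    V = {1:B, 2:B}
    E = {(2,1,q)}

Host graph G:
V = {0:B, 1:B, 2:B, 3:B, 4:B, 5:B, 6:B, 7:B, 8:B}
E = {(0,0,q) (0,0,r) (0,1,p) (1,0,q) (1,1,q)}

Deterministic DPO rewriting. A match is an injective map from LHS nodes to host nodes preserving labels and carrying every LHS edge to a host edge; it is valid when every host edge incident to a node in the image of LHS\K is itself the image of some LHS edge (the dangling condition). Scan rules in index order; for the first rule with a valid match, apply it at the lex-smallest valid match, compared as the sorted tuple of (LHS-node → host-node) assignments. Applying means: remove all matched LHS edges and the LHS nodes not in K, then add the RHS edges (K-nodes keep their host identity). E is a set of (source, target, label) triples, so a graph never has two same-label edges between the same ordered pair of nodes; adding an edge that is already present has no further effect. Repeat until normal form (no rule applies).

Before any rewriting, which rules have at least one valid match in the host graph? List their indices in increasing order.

Answer: [R2]

Derivation:
R0: no valid match — LHS pattern not found
R1: no valid match — LHS pattern not found
R2: 7 valid matches — {0↦2, 1↦1, 2↦0}, {0↦3, 1↦1, 2↦0}, {0↦4, 1↦1, 2↦0} (+4 more)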